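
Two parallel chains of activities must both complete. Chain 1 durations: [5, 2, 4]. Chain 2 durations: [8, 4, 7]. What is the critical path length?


Path A total = 5 + 2 + 4 = 11
Path B total = 8 + 4 + 7 = 19
Critical path = longest path = max(11, 19) = 19

19


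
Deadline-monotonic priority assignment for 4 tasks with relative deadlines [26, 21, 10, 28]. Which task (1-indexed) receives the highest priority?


Sort tasks by relative deadline (ascending):
  Task 3: deadline = 10
  Task 2: deadline = 21
  Task 1: deadline = 26
  Task 4: deadline = 28
Priority order (highest first): [3, 2, 1, 4]
Highest priority task = 3

3


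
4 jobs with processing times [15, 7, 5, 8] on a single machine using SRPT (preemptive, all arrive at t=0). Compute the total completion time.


Since all jobs arrive at t=0, SRPT equals SPT ordering.
SPT order: [5, 7, 8, 15]
Completion times:
  Job 1: p=5, C=5
  Job 2: p=7, C=12
  Job 3: p=8, C=20
  Job 4: p=15, C=35
Total completion time = 5 + 12 + 20 + 35 = 72

72


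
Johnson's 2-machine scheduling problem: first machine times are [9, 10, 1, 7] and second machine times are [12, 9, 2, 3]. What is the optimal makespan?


Apply Johnson's rule:
  Group 1 (a <= b): [(3, 1, 2), (1, 9, 12)]
  Group 2 (a > b): [(2, 10, 9), (4, 7, 3)]
Optimal job order: [3, 1, 2, 4]
Schedule:
  Job 3: M1 done at 1, M2 done at 3
  Job 1: M1 done at 10, M2 done at 22
  Job 2: M1 done at 20, M2 done at 31
  Job 4: M1 done at 27, M2 done at 34
Makespan = 34

34


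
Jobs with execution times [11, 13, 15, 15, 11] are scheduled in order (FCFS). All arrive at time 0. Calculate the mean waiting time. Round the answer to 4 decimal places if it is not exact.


FCFS order (as given): [11, 13, 15, 15, 11]
Waiting times:
  Job 1: wait = 0
  Job 2: wait = 11
  Job 3: wait = 24
  Job 4: wait = 39
  Job 5: wait = 54
Sum of waiting times = 128
Average waiting time = 128/5 = 25.6

25.6


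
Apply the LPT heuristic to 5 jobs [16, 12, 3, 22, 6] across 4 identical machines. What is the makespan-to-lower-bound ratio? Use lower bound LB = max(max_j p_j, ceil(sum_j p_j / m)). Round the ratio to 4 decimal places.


LPT order: [22, 16, 12, 6, 3]
Machine loads after assignment: [22, 16, 12, 9]
LPT makespan = 22
Lower bound = max(max_job, ceil(total/4)) = max(22, 15) = 22
Ratio = 22 / 22 = 1.0

1.0


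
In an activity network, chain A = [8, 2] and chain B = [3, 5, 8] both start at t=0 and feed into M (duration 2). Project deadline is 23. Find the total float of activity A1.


Forward pass: ES(A1) = sum of predecessors on chain A = 0
EF = ES + duration = 0 + 8 = 8
Backward pass: LF(M) = deadline = 23; LS(M) = 23 - 2 = 21
LF(A1) = LS(M) - sum(successors on chain A) = 21 - 2 = 19
LS = LF - duration = 19 - 8 = 11
Total float = LS - ES = 11 - 0 = 11

11


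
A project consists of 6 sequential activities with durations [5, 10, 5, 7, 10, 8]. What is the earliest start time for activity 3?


Activity 3 starts after activities 1 through 2 complete.
Predecessor durations: [5, 10]
ES = 5 + 10 = 15

15


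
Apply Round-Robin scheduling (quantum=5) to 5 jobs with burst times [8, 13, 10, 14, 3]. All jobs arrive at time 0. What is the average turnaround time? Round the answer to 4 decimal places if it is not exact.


Time quantum = 5
Execution trace:
  J1 runs 5 units, time = 5
  J2 runs 5 units, time = 10
  J3 runs 5 units, time = 15
  J4 runs 5 units, time = 20
  J5 runs 3 units, time = 23
  J1 runs 3 units, time = 26
  J2 runs 5 units, time = 31
  J3 runs 5 units, time = 36
  J4 runs 5 units, time = 41
  J2 runs 3 units, time = 44
  J4 runs 4 units, time = 48
Finish times: [26, 44, 36, 48, 23]
Average turnaround = 177/5 = 35.4

35.4


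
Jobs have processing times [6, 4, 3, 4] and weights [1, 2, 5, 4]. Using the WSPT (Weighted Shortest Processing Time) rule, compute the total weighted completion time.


Compute p/w ratios and sort ascending (WSPT): [(3, 5), (4, 4), (4, 2), (6, 1)]
Compute weighted completion times:
  Job (p=3,w=5): C=3, w*C=5*3=15
  Job (p=4,w=4): C=7, w*C=4*7=28
  Job (p=4,w=2): C=11, w*C=2*11=22
  Job (p=6,w=1): C=17, w*C=1*17=17
Total weighted completion time = 82

82


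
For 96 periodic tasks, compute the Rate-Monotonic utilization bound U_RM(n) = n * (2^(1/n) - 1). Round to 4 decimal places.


Compute 2^(1/96) = 1.0072464122
Subtract 1: 1.0072464122 - 1 = 0.0072464122
Multiply by n: 96 * 0.0072464122 = 0.6956555712
Round to 4 dp: 0.6957

0.6957


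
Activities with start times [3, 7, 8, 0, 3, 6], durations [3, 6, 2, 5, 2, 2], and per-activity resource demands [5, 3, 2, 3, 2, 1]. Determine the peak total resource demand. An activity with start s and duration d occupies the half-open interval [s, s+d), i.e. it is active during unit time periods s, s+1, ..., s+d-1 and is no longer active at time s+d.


Each activity i is active on [start_i, start_i + duration_i).
Compute total resource usage per time slot:
  t=0: active resources = [3], total = 3
  t=1: active resources = [3], total = 3
  t=2: active resources = [3], total = 3
  t=3: active resources = [5, 3, 2], total = 10
  t=4: active resources = [5, 3, 2], total = 10
  t=5: active resources = [5], total = 5
  t=6: active resources = [1], total = 1
  t=7: active resources = [3, 1], total = 4
  t=8: active resources = [3, 2], total = 5
  t=9: active resources = [3, 2], total = 5
  t=10: active resources = [3], total = 3
  t=11: active resources = [3], total = 3
  t=12: active resources = [3], total = 3
Peak resource demand = 10

10


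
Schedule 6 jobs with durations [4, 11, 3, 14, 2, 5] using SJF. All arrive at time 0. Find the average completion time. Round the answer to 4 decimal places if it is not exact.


SJF order (ascending): [2, 3, 4, 5, 11, 14]
Completion times:
  Job 1: burst=2, C=2
  Job 2: burst=3, C=5
  Job 3: burst=4, C=9
  Job 4: burst=5, C=14
  Job 5: burst=11, C=25
  Job 6: burst=14, C=39
Average completion = 94/6 = 15.6667

15.6667


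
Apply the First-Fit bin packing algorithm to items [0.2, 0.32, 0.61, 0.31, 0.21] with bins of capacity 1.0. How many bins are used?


Place items sequentially using First-Fit:
  Item 0.2 -> new Bin 1
  Item 0.32 -> Bin 1 (now 0.52)
  Item 0.61 -> new Bin 2
  Item 0.31 -> Bin 1 (now 0.83)
  Item 0.21 -> Bin 2 (now 0.82)
Total bins used = 2

2


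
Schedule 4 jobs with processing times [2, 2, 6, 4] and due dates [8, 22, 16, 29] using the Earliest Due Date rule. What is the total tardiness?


Sort by due date (EDD order): [(2, 8), (6, 16), (2, 22), (4, 29)]
Compute completion times and tardiness:
  Job 1: p=2, d=8, C=2, tardiness=max(0,2-8)=0
  Job 2: p=6, d=16, C=8, tardiness=max(0,8-16)=0
  Job 3: p=2, d=22, C=10, tardiness=max(0,10-22)=0
  Job 4: p=4, d=29, C=14, tardiness=max(0,14-29)=0
Total tardiness = 0

0


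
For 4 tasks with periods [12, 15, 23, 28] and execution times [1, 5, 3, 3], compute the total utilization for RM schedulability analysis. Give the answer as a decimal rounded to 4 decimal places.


Compute individual utilizations (exact fractions):
  Task 1: C/T = 1/12 (approx. 0.0833)
  Task 2: C/T = 5/15 = 1/3 (approx. 0.3333)
  Task 3: C/T = 3/23 (approx. 0.1304)
  Task 4: C/T = 3/28 (approx. 0.1071)
Total utilization U = 1/12 + 1/3 + 3/23 + 3/28 = 316/483
Rounded to 4 decimal places: U = 0.6542
RM (Liu & Layland) bound for 4 tasks = 0.756828; compare with U = 316/483 (approx. 0.654244)
U <= bound, so schedulable by RM sufficient condition.

0.6542


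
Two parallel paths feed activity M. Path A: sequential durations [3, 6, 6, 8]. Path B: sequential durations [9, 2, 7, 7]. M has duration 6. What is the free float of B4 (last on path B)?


ES(B4) = sum of predecessors on chain B = 18
EF(B4) = ES + duration = 18 + 7 = 25
Successor of B4 is M. ES(M) = max(sum(A), sum(B)) = max(23, 25) = 25
Free float = ES(successor) - EF(current) = 25 - 25 = 0

0


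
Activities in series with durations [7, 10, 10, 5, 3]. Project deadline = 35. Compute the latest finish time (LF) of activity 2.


LF(activity 2) = deadline - sum of successor durations
Successors: activities 3 through 5 with durations [10, 5, 3]
Sum of successor durations = 18
LF = 35 - 18 = 17

17


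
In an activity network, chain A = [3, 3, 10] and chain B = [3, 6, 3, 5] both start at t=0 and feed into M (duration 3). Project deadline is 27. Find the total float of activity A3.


Forward pass: ES(A3) = sum of predecessors on chain A = 6
EF = ES + duration = 6 + 10 = 16
Backward pass: LF(M) = deadline = 27; LS(M) = 27 - 3 = 24
LF(A3) = LS(M) - sum(successors on chain A) = 24 - 0 = 24
LS = LF - duration = 24 - 10 = 14
Total float = LS - ES = 14 - 6 = 8

8


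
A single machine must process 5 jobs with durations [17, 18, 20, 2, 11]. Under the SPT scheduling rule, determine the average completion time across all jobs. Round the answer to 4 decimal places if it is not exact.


Sort jobs by processing time (SPT order): [2, 11, 17, 18, 20]
Compute completion times sequentially:
  Job 1: processing = 2, completes at 2
  Job 2: processing = 11, completes at 13
  Job 3: processing = 17, completes at 30
  Job 4: processing = 18, completes at 48
  Job 5: processing = 20, completes at 68
Sum of completion times = 161
Average completion time = 161/5 = 32.2

32.2


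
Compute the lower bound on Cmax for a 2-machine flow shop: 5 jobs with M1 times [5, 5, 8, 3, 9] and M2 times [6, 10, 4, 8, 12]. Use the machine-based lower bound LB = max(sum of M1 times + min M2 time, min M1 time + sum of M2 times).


LB1 = sum(M1 times) + min(M2 times) = 30 + 4 = 34
LB2 = min(M1 times) + sum(M2 times) = 3 + 40 = 43
Lower bound = max(LB1, LB2) = max(34, 43) = 43

43


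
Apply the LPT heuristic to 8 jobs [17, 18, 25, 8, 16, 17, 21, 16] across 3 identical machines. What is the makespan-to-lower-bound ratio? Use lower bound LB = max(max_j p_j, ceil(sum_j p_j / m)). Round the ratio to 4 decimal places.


LPT order: [25, 21, 18, 17, 17, 16, 16, 8]
Machine loads after assignment: [41, 46, 51]
LPT makespan = 51
Lower bound = max(max_job, ceil(total/3)) = max(25, 46) = 46
Ratio = 51 / 46 = 1.1087

1.1087


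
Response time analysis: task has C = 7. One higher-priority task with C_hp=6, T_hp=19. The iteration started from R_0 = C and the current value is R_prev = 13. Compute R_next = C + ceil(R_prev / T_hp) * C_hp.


R_next = C + ceil(R_prev / T_hp) * C_hp
ceil(13 / 19) = ceil(0.6842) = 1
Interference = 1 * 6 = 6
R_next = 7 + 6 = 13
R_next = R_prev, so the iteration has converged (response time = 13).

13


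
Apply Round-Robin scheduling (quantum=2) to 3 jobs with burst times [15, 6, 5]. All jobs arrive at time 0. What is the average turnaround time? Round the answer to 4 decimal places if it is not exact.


Time quantum = 2
Execution trace:
  J1 runs 2 units, time = 2
  J2 runs 2 units, time = 4
  J3 runs 2 units, time = 6
  J1 runs 2 units, time = 8
  J2 runs 2 units, time = 10
  J3 runs 2 units, time = 12
  J1 runs 2 units, time = 14
  J2 runs 2 units, time = 16
  J3 runs 1 units, time = 17
  J1 runs 2 units, time = 19
  J1 runs 2 units, time = 21
  J1 runs 2 units, time = 23
  J1 runs 2 units, time = 25
  J1 runs 1 units, time = 26
Finish times: [26, 16, 17]
Average turnaround = 59/3 = 19.6667

19.6667


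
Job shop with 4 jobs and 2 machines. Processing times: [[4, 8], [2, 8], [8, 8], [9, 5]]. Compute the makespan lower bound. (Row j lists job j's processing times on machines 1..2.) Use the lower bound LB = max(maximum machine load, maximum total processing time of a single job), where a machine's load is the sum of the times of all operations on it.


Machine loads:
  Machine 1: 4 + 2 + 8 + 9 = 23
  Machine 2: 8 + 8 + 8 + 5 = 29
Max machine load = 29
Job totals:
  Job 1: 12
  Job 2: 10
  Job 3: 16
  Job 4: 14
Max job total = 16
Lower bound = max(29, 16) = 29

29


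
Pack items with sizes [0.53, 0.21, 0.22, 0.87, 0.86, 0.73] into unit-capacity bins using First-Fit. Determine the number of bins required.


Place items sequentially using First-Fit:
  Item 0.53 -> new Bin 1
  Item 0.21 -> Bin 1 (now 0.74)
  Item 0.22 -> Bin 1 (now 0.96)
  Item 0.87 -> new Bin 2
  Item 0.86 -> new Bin 3
  Item 0.73 -> new Bin 4
Total bins used = 4

4


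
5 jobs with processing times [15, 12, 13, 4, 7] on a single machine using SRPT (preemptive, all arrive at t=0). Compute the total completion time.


Since all jobs arrive at t=0, SRPT equals SPT ordering.
SPT order: [4, 7, 12, 13, 15]
Completion times:
  Job 1: p=4, C=4
  Job 2: p=7, C=11
  Job 3: p=12, C=23
  Job 4: p=13, C=36
  Job 5: p=15, C=51
Total completion time = 4 + 11 + 23 + 36 + 51 = 125

125


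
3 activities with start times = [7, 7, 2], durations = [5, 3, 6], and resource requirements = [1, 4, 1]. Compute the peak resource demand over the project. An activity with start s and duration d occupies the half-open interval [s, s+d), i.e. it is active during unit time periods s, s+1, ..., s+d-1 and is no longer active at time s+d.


Each activity i is active on [start_i, start_i + duration_i).
Compute total resource usage per time slot:
  t=0: active resources = [], total = 0
  t=1: active resources = [], total = 0
  t=2: active resources = [1], total = 1
  t=3: active resources = [1], total = 1
  t=4: active resources = [1], total = 1
  t=5: active resources = [1], total = 1
  t=6: active resources = [1], total = 1
  t=7: active resources = [1, 4, 1], total = 6
  t=8: active resources = [1, 4], total = 5
  t=9: active resources = [1, 4], total = 5
  t=10: active resources = [1], total = 1
  t=11: active resources = [1], total = 1
Peak resource demand = 6

6


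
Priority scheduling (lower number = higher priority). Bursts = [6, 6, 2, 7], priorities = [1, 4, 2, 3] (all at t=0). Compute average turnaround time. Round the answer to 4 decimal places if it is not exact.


Sort by priority (ascending = highest first):
Order: [(1, 6), (2, 2), (3, 7), (4, 6)]
Completion times:
  Priority 1, burst=6, C=6
  Priority 2, burst=2, C=8
  Priority 3, burst=7, C=15
  Priority 4, burst=6, C=21
Average turnaround = 50/4 = 12.5

12.5


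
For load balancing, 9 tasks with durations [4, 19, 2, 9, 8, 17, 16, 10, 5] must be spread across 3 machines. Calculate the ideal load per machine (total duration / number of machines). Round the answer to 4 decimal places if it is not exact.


Total processing time = 4 + 19 + 2 + 9 + 8 + 17 + 16 + 10 + 5 = 90
Number of machines = 3
Ideal balanced load = 90 / 3 = 30.0

30.0


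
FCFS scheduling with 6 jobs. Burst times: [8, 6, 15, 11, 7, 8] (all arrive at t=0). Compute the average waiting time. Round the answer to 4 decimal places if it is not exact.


FCFS order (as given): [8, 6, 15, 11, 7, 8]
Waiting times:
  Job 1: wait = 0
  Job 2: wait = 8
  Job 3: wait = 14
  Job 4: wait = 29
  Job 5: wait = 40
  Job 6: wait = 47
Sum of waiting times = 138
Average waiting time = 138/6 = 23.0

23.0


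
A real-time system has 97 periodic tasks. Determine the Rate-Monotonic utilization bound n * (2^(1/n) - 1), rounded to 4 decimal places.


Compute 2^(1/97) = 1.0071714397
Subtract 1: 1.0071714397 - 1 = 0.0071714397
Multiply by n: 97 * 0.0071714397 = 0.6956296509
Round to 4 dp: 0.6956

0.6956


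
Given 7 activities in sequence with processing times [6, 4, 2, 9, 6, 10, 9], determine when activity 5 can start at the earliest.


Activity 5 starts after activities 1 through 4 complete.
Predecessor durations: [6, 4, 2, 9]
ES = 6 + 4 + 2 + 9 = 21

21


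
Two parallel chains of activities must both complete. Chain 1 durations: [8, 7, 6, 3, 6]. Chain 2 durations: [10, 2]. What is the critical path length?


Path A total = 8 + 7 + 6 + 3 + 6 = 30
Path B total = 10 + 2 = 12
Critical path = longest path = max(30, 12) = 30

30


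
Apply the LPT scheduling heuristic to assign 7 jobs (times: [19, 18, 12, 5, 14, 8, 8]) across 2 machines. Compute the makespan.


Sort jobs in decreasing order (LPT): [19, 18, 14, 12, 8, 8, 5]
Assign each job to the least loaded machine:
  Machine 1: jobs [19, 12, 8, 5], load = 44
  Machine 2: jobs [18, 14, 8], load = 40
Makespan = max load = 44

44


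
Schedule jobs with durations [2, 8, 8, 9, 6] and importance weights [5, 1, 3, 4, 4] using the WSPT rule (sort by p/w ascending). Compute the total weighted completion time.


Compute p/w ratios and sort ascending (WSPT): [(2, 5), (6, 4), (9, 4), (8, 3), (8, 1)]
Compute weighted completion times:
  Job (p=2,w=5): C=2, w*C=5*2=10
  Job (p=6,w=4): C=8, w*C=4*8=32
  Job (p=9,w=4): C=17, w*C=4*17=68
  Job (p=8,w=3): C=25, w*C=3*25=75
  Job (p=8,w=1): C=33, w*C=1*33=33
Total weighted completion time = 218

218


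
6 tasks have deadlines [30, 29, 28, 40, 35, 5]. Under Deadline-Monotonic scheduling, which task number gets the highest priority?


Sort tasks by relative deadline (ascending):
  Task 6: deadline = 5
  Task 3: deadline = 28
  Task 2: deadline = 29
  Task 1: deadline = 30
  Task 5: deadline = 35
  Task 4: deadline = 40
Priority order (highest first): [6, 3, 2, 1, 5, 4]
Highest priority task = 6

6


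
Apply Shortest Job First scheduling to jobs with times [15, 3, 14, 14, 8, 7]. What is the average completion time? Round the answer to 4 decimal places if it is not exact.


SJF order (ascending): [3, 7, 8, 14, 14, 15]
Completion times:
  Job 1: burst=3, C=3
  Job 2: burst=7, C=10
  Job 3: burst=8, C=18
  Job 4: burst=14, C=32
  Job 5: burst=14, C=46
  Job 6: burst=15, C=61
Average completion = 170/6 = 28.3333

28.3333


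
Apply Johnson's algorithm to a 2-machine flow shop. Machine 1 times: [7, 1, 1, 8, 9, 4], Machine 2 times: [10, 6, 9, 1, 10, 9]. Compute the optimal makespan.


Apply Johnson's rule:
  Group 1 (a <= b): [(2, 1, 6), (3, 1, 9), (6, 4, 9), (1, 7, 10), (5, 9, 10)]
  Group 2 (a > b): [(4, 8, 1)]
Optimal job order: [2, 3, 6, 1, 5, 4]
Schedule:
  Job 2: M1 done at 1, M2 done at 7
  Job 3: M1 done at 2, M2 done at 16
  Job 6: M1 done at 6, M2 done at 25
  Job 1: M1 done at 13, M2 done at 35
  Job 5: M1 done at 22, M2 done at 45
  Job 4: M1 done at 30, M2 done at 46
Makespan = 46

46


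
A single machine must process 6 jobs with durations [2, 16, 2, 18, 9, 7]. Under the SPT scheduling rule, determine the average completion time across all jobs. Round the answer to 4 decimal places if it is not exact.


Sort jobs by processing time (SPT order): [2, 2, 7, 9, 16, 18]
Compute completion times sequentially:
  Job 1: processing = 2, completes at 2
  Job 2: processing = 2, completes at 4
  Job 3: processing = 7, completes at 11
  Job 4: processing = 9, completes at 20
  Job 5: processing = 16, completes at 36
  Job 6: processing = 18, completes at 54
Sum of completion times = 127
Average completion time = 127/6 = 21.1667

21.1667


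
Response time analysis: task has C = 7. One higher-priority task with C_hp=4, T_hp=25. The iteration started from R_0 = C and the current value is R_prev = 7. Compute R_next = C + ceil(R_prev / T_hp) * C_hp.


R_next = C + ceil(R_prev / T_hp) * C_hp
ceil(7 / 25) = ceil(0.28) = 1
Interference = 1 * 4 = 4
R_next = 7 + 4 = 11

11


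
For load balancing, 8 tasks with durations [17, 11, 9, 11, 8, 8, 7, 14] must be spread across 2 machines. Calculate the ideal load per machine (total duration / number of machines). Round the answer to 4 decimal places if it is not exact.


Total processing time = 17 + 11 + 9 + 11 + 8 + 8 + 7 + 14 = 85
Number of machines = 2
Ideal balanced load = 85 / 2 = 42.5

42.5


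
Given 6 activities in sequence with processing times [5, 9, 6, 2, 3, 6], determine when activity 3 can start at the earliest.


Activity 3 starts after activities 1 through 2 complete.
Predecessor durations: [5, 9]
ES = 5 + 9 = 14

14


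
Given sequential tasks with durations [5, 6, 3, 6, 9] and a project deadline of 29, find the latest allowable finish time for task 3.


LF(activity 3) = deadline - sum of successor durations
Successors: activities 4 through 5 with durations [6, 9]
Sum of successor durations = 15
LF = 29 - 15 = 14

14


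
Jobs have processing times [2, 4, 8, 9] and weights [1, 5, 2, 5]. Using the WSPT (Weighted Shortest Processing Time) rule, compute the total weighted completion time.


Compute p/w ratios and sort ascending (WSPT): [(4, 5), (9, 5), (2, 1), (8, 2)]
Compute weighted completion times:
  Job (p=4,w=5): C=4, w*C=5*4=20
  Job (p=9,w=5): C=13, w*C=5*13=65
  Job (p=2,w=1): C=15, w*C=1*15=15
  Job (p=8,w=2): C=23, w*C=2*23=46
Total weighted completion time = 146

146


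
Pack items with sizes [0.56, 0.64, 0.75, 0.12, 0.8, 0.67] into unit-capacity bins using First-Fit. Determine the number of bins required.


Place items sequentially using First-Fit:
  Item 0.56 -> new Bin 1
  Item 0.64 -> new Bin 2
  Item 0.75 -> new Bin 3
  Item 0.12 -> Bin 1 (now 0.68)
  Item 0.8 -> new Bin 4
  Item 0.67 -> new Bin 5
Total bins used = 5

5


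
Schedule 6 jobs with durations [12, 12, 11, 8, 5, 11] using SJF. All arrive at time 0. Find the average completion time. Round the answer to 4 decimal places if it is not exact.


SJF order (ascending): [5, 8, 11, 11, 12, 12]
Completion times:
  Job 1: burst=5, C=5
  Job 2: burst=8, C=13
  Job 3: burst=11, C=24
  Job 4: burst=11, C=35
  Job 5: burst=12, C=47
  Job 6: burst=12, C=59
Average completion = 183/6 = 30.5

30.5


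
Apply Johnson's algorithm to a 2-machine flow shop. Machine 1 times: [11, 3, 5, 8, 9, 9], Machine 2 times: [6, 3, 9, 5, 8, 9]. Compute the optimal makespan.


Apply Johnson's rule:
  Group 1 (a <= b): [(2, 3, 3), (3, 5, 9), (6, 9, 9)]
  Group 2 (a > b): [(5, 9, 8), (1, 11, 6), (4, 8, 5)]
Optimal job order: [2, 3, 6, 5, 1, 4]
Schedule:
  Job 2: M1 done at 3, M2 done at 6
  Job 3: M1 done at 8, M2 done at 17
  Job 6: M1 done at 17, M2 done at 26
  Job 5: M1 done at 26, M2 done at 34
  Job 1: M1 done at 37, M2 done at 43
  Job 4: M1 done at 45, M2 done at 50
Makespan = 50

50


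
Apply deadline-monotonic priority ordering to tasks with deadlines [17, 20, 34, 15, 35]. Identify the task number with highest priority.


Sort tasks by relative deadline (ascending):
  Task 4: deadline = 15
  Task 1: deadline = 17
  Task 2: deadline = 20
  Task 3: deadline = 34
  Task 5: deadline = 35
Priority order (highest first): [4, 1, 2, 3, 5]
Highest priority task = 4

4


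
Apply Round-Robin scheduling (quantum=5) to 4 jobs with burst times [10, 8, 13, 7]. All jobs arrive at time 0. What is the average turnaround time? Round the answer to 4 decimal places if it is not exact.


Time quantum = 5
Execution trace:
  J1 runs 5 units, time = 5
  J2 runs 5 units, time = 10
  J3 runs 5 units, time = 15
  J4 runs 5 units, time = 20
  J1 runs 5 units, time = 25
  J2 runs 3 units, time = 28
  J3 runs 5 units, time = 33
  J4 runs 2 units, time = 35
  J3 runs 3 units, time = 38
Finish times: [25, 28, 38, 35]
Average turnaround = 126/4 = 31.5

31.5


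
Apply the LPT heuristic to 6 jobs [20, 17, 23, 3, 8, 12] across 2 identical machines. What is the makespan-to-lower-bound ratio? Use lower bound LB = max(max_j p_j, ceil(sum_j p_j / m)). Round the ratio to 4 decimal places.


LPT order: [23, 20, 17, 12, 8, 3]
Machine loads after assignment: [43, 40]
LPT makespan = 43
Lower bound = max(max_job, ceil(total/2)) = max(23, 42) = 42
Ratio = 43 / 42 = 1.0238

1.0238


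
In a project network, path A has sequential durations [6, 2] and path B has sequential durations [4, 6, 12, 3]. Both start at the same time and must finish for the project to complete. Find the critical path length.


Path A total = 6 + 2 = 8
Path B total = 4 + 6 + 12 + 3 = 25
Critical path = longest path = max(8, 25) = 25

25


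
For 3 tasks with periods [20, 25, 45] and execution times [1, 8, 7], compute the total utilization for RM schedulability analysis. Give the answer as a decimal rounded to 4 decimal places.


Compute individual utilizations (exact fractions):
  Task 1: C/T = 1/20 (approx. 0.05)
  Task 2: C/T = 8/25 (approx. 0.32)
  Task 3: C/T = 7/45 (approx. 0.1556)
Total utilization U = 1/20 + 8/25 + 7/45 = 473/900
Rounded to 4 decimal places: U = 0.5256
RM (Liu & Layland) bound for 3 tasks = 0.779763; compare with U = 473/900 (approx. 0.525556)
U <= bound, so schedulable by RM sufficient condition.

0.5256


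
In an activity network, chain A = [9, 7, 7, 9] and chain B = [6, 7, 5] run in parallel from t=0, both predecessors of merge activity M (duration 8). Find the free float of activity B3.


ES(B3) = sum of predecessors on chain B = 13
EF(B3) = ES + duration = 13 + 5 = 18
Successor of B3 is M. ES(M) = max(sum(A), sum(B)) = max(32, 18) = 32
Free float = ES(successor) - EF(current) = 32 - 18 = 14

14


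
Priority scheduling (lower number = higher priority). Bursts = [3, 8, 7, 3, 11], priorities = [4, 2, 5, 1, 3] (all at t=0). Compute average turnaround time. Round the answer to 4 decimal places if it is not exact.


Sort by priority (ascending = highest first):
Order: [(1, 3), (2, 8), (3, 11), (4, 3), (5, 7)]
Completion times:
  Priority 1, burst=3, C=3
  Priority 2, burst=8, C=11
  Priority 3, burst=11, C=22
  Priority 4, burst=3, C=25
  Priority 5, burst=7, C=32
Average turnaround = 93/5 = 18.6

18.6


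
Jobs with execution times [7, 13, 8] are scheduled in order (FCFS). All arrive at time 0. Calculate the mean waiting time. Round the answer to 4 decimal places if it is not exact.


FCFS order (as given): [7, 13, 8]
Waiting times:
  Job 1: wait = 0
  Job 2: wait = 7
  Job 3: wait = 20
Sum of waiting times = 27
Average waiting time = 27/3 = 9.0

9.0


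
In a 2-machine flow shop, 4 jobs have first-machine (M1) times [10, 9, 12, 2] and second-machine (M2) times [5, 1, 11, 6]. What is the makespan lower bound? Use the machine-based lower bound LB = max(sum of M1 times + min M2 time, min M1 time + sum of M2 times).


LB1 = sum(M1 times) + min(M2 times) = 33 + 1 = 34
LB2 = min(M1 times) + sum(M2 times) = 2 + 23 = 25
Lower bound = max(LB1, LB2) = max(34, 25) = 34

34


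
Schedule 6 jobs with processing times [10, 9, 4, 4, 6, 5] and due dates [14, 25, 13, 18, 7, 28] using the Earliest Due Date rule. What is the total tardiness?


Sort by due date (EDD order): [(6, 7), (4, 13), (10, 14), (4, 18), (9, 25), (5, 28)]
Compute completion times and tardiness:
  Job 1: p=6, d=7, C=6, tardiness=max(0,6-7)=0
  Job 2: p=4, d=13, C=10, tardiness=max(0,10-13)=0
  Job 3: p=10, d=14, C=20, tardiness=max(0,20-14)=6
  Job 4: p=4, d=18, C=24, tardiness=max(0,24-18)=6
  Job 5: p=9, d=25, C=33, tardiness=max(0,33-25)=8
  Job 6: p=5, d=28, C=38, tardiness=max(0,38-28)=10
Total tardiness = 30

30


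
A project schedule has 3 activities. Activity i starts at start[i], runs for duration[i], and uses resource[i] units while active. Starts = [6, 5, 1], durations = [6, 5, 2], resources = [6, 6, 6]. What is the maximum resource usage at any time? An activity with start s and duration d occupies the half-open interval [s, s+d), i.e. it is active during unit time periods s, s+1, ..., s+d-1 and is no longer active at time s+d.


Each activity i is active on [start_i, start_i + duration_i).
Compute total resource usage per time slot:
  t=0: active resources = [], total = 0
  t=1: active resources = [6], total = 6
  t=2: active resources = [6], total = 6
  t=3: active resources = [], total = 0
  t=4: active resources = [], total = 0
  t=5: active resources = [6], total = 6
  t=6: active resources = [6, 6], total = 12
  t=7: active resources = [6, 6], total = 12
  t=8: active resources = [6, 6], total = 12
  t=9: active resources = [6, 6], total = 12
  t=10: active resources = [6], total = 6
  t=11: active resources = [6], total = 6
Peak resource demand = 12

12


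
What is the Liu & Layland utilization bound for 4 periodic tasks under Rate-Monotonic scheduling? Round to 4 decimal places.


Compute 2^(1/4) = 1.1892071150
Subtract 1: 1.1892071150 - 1 = 0.1892071150
Multiply by n: 4 * 0.1892071150 = 0.7568284600
Round to 4 dp: 0.7568

0.7568


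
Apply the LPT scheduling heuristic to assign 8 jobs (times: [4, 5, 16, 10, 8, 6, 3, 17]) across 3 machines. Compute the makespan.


Sort jobs in decreasing order (LPT): [17, 16, 10, 8, 6, 5, 4, 3]
Assign each job to the least loaded machine:
  Machine 1: jobs [17, 5, 3], load = 25
  Machine 2: jobs [16, 6], load = 22
  Machine 3: jobs [10, 8, 4], load = 22
Makespan = max load = 25

25


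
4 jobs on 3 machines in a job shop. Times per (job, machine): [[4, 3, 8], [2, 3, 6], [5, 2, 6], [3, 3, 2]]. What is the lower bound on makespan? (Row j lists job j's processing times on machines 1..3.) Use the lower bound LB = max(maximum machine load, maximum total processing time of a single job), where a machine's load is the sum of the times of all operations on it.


Machine loads:
  Machine 1: 4 + 2 + 5 + 3 = 14
  Machine 2: 3 + 3 + 2 + 3 = 11
  Machine 3: 8 + 6 + 6 + 2 = 22
Max machine load = 22
Job totals:
  Job 1: 15
  Job 2: 11
  Job 3: 13
  Job 4: 8
Max job total = 15
Lower bound = max(22, 15) = 22

22


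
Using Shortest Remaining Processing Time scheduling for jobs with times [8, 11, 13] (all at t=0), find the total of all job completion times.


Since all jobs arrive at t=0, SRPT equals SPT ordering.
SPT order: [8, 11, 13]
Completion times:
  Job 1: p=8, C=8
  Job 2: p=11, C=19
  Job 3: p=13, C=32
Total completion time = 8 + 19 + 32 = 59

59


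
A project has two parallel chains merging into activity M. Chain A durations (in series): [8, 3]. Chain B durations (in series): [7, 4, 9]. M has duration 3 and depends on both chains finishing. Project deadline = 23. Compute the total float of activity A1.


Forward pass: ES(A1) = sum of predecessors on chain A = 0
EF = ES + duration = 0 + 8 = 8
Backward pass: LF(M) = deadline = 23; LS(M) = 23 - 3 = 20
LF(A1) = LS(M) - sum(successors on chain A) = 20 - 3 = 17
LS = LF - duration = 17 - 8 = 9
Total float = LS - ES = 9 - 0 = 9

9


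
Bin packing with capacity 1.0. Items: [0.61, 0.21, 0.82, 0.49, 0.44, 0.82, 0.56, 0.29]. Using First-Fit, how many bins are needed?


Place items sequentially using First-Fit:
  Item 0.61 -> new Bin 1
  Item 0.21 -> Bin 1 (now 0.82)
  Item 0.82 -> new Bin 2
  Item 0.49 -> new Bin 3
  Item 0.44 -> Bin 3 (now 0.93)
  Item 0.82 -> new Bin 4
  Item 0.56 -> new Bin 5
  Item 0.29 -> Bin 5 (now 0.85)
Total bins used = 5

5


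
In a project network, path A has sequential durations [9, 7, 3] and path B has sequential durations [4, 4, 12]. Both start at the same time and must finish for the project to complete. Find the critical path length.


Path A total = 9 + 7 + 3 = 19
Path B total = 4 + 4 + 12 = 20
Critical path = longest path = max(19, 20) = 20

20


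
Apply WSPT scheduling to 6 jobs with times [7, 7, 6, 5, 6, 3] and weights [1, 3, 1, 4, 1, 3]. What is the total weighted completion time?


Compute p/w ratios and sort ascending (WSPT): [(3, 3), (5, 4), (7, 3), (6, 1), (6, 1), (7, 1)]
Compute weighted completion times:
  Job (p=3,w=3): C=3, w*C=3*3=9
  Job (p=5,w=4): C=8, w*C=4*8=32
  Job (p=7,w=3): C=15, w*C=3*15=45
  Job (p=6,w=1): C=21, w*C=1*21=21
  Job (p=6,w=1): C=27, w*C=1*27=27
  Job (p=7,w=1): C=34, w*C=1*34=34
Total weighted completion time = 168

168


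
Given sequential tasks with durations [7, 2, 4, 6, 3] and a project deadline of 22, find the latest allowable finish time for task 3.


LF(activity 3) = deadline - sum of successor durations
Successors: activities 4 through 5 with durations [6, 3]
Sum of successor durations = 9
LF = 22 - 9 = 13

13


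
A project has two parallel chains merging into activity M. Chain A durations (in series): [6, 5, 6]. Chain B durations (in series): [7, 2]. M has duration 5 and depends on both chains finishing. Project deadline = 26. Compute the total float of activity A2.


Forward pass: ES(A2) = sum of predecessors on chain A = 6
EF = ES + duration = 6 + 5 = 11
Backward pass: LF(M) = deadline = 26; LS(M) = 26 - 5 = 21
LF(A2) = LS(M) - sum(successors on chain A) = 21 - 6 = 15
LS = LF - duration = 15 - 5 = 10
Total float = LS - ES = 10 - 6 = 4

4


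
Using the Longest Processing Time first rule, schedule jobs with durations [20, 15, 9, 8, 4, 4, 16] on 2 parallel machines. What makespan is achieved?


Sort jobs in decreasing order (LPT): [20, 16, 15, 9, 8, 4, 4]
Assign each job to the least loaded machine:
  Machine 1: jobs [20, 9, 8], load = 37
  Machine 2: jobs [16, 15, 4, 4], load = 39
Makespan = max load = 39

39


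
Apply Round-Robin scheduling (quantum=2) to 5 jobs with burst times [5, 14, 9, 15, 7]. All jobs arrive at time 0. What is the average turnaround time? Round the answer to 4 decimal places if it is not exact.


Time quantum = 2
Execution trace:
  J1 runs 2 units, time = 2
  J2 runs 2 units, time = 4
  J3 runs 2 units, time = 6
  J4 runs 2 units, time = 8
  J5 runs 2 units, time = 10
  J1 runs 2 units, time = 12
  J2 runs 2 units, time = 14
  J3 runs 2 units, time = 16
  J4 runs 2 units, time = 18
  J5 runs 2 units, time = 20
  J1 runs 1 units, time = 21
  J2 runs 2 units, time = 23
  J3 runs 2 units, time = 25
  J4 runs 2 units, time = 27
  J5 runs 2 units, time = 29
  J2 runs 2 units, time = 31
  J3 runs 2 units, time = 33
  J4 runs 2 units, time = 35
  J5 runs 1 units, time = 36
  J2 runs 2 units, time = 38
  J3 runs 1 units, time = 39
  J4 runs 2 units, time = 41
  J2 runs 2 units, time = 43
  J4 runs 2 units, time = 45
  J2 runs 2 units, time = 47
  J4 runs 2 units, time = 49
  J4 runs 1 units, time = 50
Finish times: [21, 47, 39, 50, 36]
Average turnaround = 193/5 = 38.6

38.6


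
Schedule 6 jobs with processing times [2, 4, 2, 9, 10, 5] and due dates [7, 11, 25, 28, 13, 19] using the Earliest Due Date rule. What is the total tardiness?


Sort by due date (EDD order): [(2, 7), (4, 11), (10, 13), (5, 19), (2, 25), (9, 28)]
Compute completion times and tardiness:
  Job 1: p=2, d=7, C=2, tardiness=max(0,2-7)=0
  Job 2: p=4, d=11, C=6, tardiness=max(0,6-11)=0
  Job 3: p=10, d=13, C=16, tardiness=max(0,16-13)=3
  Job 4: p=5, d=19, C=21, tardiness=max(0,21-19)=2
  Job 5: p=2, d=25, C=23, tardiness=max(0,23-25)=0
  Job 6: p=9, d=28, C=32, tardiness=max(0,32-28)=4
Total tardiness = 9

9


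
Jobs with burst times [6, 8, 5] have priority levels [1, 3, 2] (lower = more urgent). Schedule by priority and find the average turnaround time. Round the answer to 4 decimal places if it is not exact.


Sort by priority (ascending = highest first):
Order: [(1, 6), (2, 5), (3, 8)]
Completion times:
  Priority 1, burst=6, C=6
  Priority 2, burst=5, C=11
  Priority 3, burst=8, C=19
Average turnaround = 36/3 = 12.0

12.0


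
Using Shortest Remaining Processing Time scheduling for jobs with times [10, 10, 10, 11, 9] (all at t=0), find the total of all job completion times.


Since all jobs arrive at t=0, SRPT equals SPT ordering.
SPT order: [9, 10, 10, 10, 11]
Completion times:
  Job 1: p=9, C=9
  Job 2: p=10, C=19
  Job 3: p=10, C=29
  Job 4: p=10, C=39
  Job 5: p=11, C=50
Total completion time = 9 + 19 + 29 + 39 + 50 = 146

146


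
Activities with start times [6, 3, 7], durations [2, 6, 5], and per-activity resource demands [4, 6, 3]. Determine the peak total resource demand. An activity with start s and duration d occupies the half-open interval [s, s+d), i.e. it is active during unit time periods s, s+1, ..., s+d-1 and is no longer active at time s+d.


Each activity i is active on [start_i, start_i + duration_i).
Compute total resource usage per time slot:
  t=0: active resources = [], total = 0
  t=1: active resources = [], total = 0
  t=2: active resources = [], total = 0
  t=3: active resources = [6], total = 6
  t=4: active resources = [6], total = 6
  t=5: active resources = [6], total = 6
  t=6: active resources = [4, 6], total = 10
  t=7: active resources = [4, 6, 3], total = 13
  t=8: active resources = [6, 3], total = 9
  t=9: active resources = [3], total = 3
  t=10: active resources = [3], total = 3
  t=11: active resources = [3], total = 3
Peak resource demand = 13

13


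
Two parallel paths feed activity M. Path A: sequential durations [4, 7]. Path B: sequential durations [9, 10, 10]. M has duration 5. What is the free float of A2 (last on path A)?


ES(A2) = sum of predecessors on chain A = 4
EF(A2) = ES + duration = 4 + 7 = 11
Successor of A2 is M. ES(M) = max(sum(A), sum(B)) = max(11, 29) = 29
Free float = ES(successor) - EF(current) = 29 - 11 = 18

18


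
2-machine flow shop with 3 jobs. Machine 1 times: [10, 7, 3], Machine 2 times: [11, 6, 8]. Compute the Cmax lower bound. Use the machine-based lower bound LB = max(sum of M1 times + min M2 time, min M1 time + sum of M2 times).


LB1 = sum(M1 times) + min(M2 times) = 20 + 6 = 26
LB2 = min(M1 times) + sum(M2 times) = 3 + 25 = 28
Lower bound = max(LB1, LB2) = max(26, 28) = 28

28


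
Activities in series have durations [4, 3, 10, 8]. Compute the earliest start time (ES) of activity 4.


Activity 4 starts after activities 1 through 3 complete.
Predecessor durations: [4, 3, 10]
ES = 4 + 3 + 10 = 17

17


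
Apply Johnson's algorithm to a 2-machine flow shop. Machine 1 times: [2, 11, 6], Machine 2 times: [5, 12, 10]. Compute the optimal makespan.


Apply Johnson's rule:
  Group 1 (a <= b): [(1, 2, 5), (3, 6, 10), (2, 11, 12)]
  Group 2 (a > b): []
Optimal job order: [1, 3, 2]
Schedule:
  Job 1: M1 done at 2, M2 done at 7
  Job 3: M1 done at 8, M2 done at 18
  Job 2: M1 done at 19, M2 done at 31
Makespan = 31

31


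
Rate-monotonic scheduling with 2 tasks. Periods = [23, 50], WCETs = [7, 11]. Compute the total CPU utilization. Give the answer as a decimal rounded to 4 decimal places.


Compute individual utilizations (exact fractions):
  Task 1: C/T = 7/23 (approx. 0.3043)
  Task 2: C/T = 11/50 (approx. 0.22)
Total utilization U = 7/23 + 11/50 = 603/1150
Rounded to 4 decimal places: U = 0.5243
RM (Liu & Layland) bound for 2 tasks = 0.828427; compare with U = 603/1150 (approx. 0.524348)
U <= bound, so schedulable by RM sufficient condition.

0.5243


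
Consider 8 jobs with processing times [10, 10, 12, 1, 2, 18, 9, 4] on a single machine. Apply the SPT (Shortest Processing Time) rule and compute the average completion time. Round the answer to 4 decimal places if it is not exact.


Sort jobs by processing time (SPT order): [1, 2, 4, 9, 10, 10, 12, 18]
Compute completion times sequentially:
  Job 1: processing = 1, completes at 1
  Job 2: processing = 2, completes at 3
  Job 3: processing = 4, completes at 7
  Job 4: processing = 9, completes at 16
  Job 5: processing = 10, completes at 26
  Job 6: processing = 10, completes at 36
  Job 7: processing = 12, completes at 48
  Job 8: processing = 18, completes at 66
Sum of completion times = 203
Average completion time = 203/8 = 25.375

25.375


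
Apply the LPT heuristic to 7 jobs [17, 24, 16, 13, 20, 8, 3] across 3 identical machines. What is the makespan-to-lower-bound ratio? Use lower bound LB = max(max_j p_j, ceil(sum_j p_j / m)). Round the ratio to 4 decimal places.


LPT order: [24, 20, 17, 16, 13, 8, 3]
Machine loads after assignment: [35, 33, 33]
LPT makespan = 35
Lower bound = max(max_job, ceil(total/3)) = max(24, 34) = 34
Ratio = 35 / 34 = 1.0294

1.0294


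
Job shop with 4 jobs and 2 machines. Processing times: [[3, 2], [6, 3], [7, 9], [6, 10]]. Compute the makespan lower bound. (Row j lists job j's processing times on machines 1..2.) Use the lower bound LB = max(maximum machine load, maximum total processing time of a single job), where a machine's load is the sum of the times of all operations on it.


Machine loads:
  Machine 1: 3 + 6 + 7 + 6 = 22
  Machine 2: 2 + 3 + 9 + 10 = 24
Max machine load = 24
Job totals:
  Job 1: 5
  Job 2: 9
  Job 3: 16
  Job 4: 16
Max job total = 16
Lower bound = max(24, 16) = 24

24


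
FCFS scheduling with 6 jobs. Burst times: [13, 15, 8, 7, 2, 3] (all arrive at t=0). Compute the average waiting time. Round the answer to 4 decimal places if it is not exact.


FCFS order (as given): [13, 15, 8, 7, 2, 3]
Waiting times:
  Job 1: wait = 0
  Job 2: wait = 13
  Job 3: wait = 28
  Job 4: wait = 36
  Job 5: wait = 43
  Job 6: wait = 45
Sum of waiting times = 165
Average waiting time = 165/6 = 27.5

27.5


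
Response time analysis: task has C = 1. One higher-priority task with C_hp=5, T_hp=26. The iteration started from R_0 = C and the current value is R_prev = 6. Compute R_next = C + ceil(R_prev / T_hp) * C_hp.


R_next = C + ceil(R_prev / T_hp) * C_hp
ceil(6 / 26) = ceil(0.2308) = 1
Interference = 1 * 5 = 5
R_next = 1 + 5 = 6
R_next = R_prev, so the iteration has converged (response time = 6).

6
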